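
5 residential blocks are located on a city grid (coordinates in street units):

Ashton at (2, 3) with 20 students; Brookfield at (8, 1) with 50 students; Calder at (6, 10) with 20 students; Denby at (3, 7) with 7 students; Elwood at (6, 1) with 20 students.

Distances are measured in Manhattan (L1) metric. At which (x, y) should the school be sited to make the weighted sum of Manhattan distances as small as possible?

Manhattan distance separates: Σwᵢ(|x−xᵢ|+|y−yᵢ|) = Σwᵢ|x−xᵢ| + Σwᵢ|y−yᵢ|, so x and y are optimised independently as 1-D weighted medians.
Total weight W = 117; half = 58.5.
x-coordinate, sorted with cumulative weight:
  x=2 (Ashton, w=20) cum 20
  x=3 (Denby, w=7) cum 27
  x=6 (Calder, w=20) cum 47
  x=6 (Elwood, w=20) cum 67  ← median
  x=8 (Brookfield, w=50) cum 117
⇒ x* = 6
y-coordinate, sorted with cumulative weight:
  y=1 (Brookfield, w=50) cum 50
  y=1 (Elwood, w=20) cum 70  ← median
  y=3 (Ashton, w=20) cum 90
  y=7 (Denby, w=7) cum 97
  y=10 (Calder, w=20) cum 117
⇒ y* = 1

(6, 1)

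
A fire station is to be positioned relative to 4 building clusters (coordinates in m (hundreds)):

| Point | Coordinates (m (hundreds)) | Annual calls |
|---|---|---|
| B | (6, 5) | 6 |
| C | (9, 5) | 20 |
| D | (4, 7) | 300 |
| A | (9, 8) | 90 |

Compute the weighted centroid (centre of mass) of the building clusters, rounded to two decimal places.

The minimiser of Σwᵢ‖p−pᵢ‖² is the weighted centroid p* = (Σwᵢpᵢ)/(Σwᵢ).
Σwᵢ = 416.
Σwᵢxᵢ = 6·6 + 20·9 + 300·4 + 90·9 = 2226.
Σwᵢyᵢ = 6·5 + 20·5 + 300·7 + 90·8 = 2950.
x* = 2226/416 = 5.35, y* = 2950/416 = 7.09.

(5.35, 7.09)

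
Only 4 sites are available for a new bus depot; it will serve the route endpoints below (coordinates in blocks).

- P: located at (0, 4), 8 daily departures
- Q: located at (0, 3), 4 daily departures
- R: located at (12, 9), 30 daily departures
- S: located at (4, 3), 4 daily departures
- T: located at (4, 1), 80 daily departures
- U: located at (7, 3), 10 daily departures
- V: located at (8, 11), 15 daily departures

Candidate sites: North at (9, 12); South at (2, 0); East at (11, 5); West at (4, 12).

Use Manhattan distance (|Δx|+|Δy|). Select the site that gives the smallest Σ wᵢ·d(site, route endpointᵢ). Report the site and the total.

Total weighted distance at each candidate:
  North (9, 12): total = 1864
  South (2, 0): total = 1233
  East (11, 5): total = 1409
  West (4, 12): total = 1589
Minimum is at South with total 1233 blocks.

South, total 1233 blocks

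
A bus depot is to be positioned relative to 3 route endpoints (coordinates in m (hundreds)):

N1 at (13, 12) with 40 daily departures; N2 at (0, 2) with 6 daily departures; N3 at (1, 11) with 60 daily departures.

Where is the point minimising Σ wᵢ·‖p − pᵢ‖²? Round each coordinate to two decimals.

(5.47, 10.87)

The minimiser of Σwᵢ‖p−pᵢ‖² is the weighted centroid p* = (Σwᵢpᵢ)/(Σwᵢ).
Σwᵢ = 106.
Σwᵢxᵢ = 40·13 + 6·0 + 60·1 = 580.
Σwᵢyᵢ = 40·12 + 6·2 + 60·11 = 1152.
x* = 580/106 = 5.47, y* = 1152/106 = 10.87.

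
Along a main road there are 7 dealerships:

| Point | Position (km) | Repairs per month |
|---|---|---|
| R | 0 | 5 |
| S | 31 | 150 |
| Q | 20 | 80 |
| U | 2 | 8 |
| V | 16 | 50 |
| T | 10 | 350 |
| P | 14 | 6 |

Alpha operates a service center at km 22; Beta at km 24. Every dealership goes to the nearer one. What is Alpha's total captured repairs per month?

499

The indifferent point is the midpoint (22+24)/2 = 23; dealerships left of it (closer to Alpha at 22) go to Alpha, those right go to Beta.
  R at 0 (w=5) → Alpha
  U at 2 (w=8) → Alpha
  T at 10 (w=350) → Alpha
  P at 14 (w=6) → Alpha
  V at 16 (w=50) → Alpha
  Q at 20 (w=80) → Alpha
  S at 31 (w=150) → Beta
Alpha captures 499; Beta captures 150.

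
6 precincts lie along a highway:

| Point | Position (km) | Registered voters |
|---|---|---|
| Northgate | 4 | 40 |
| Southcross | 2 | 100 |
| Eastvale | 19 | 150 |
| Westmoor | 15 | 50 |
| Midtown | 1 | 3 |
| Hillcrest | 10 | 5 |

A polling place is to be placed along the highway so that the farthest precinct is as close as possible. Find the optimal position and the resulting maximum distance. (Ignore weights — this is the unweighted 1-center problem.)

The 1-center on a line is the midpoint of the two extreme points: leftmost at 1, rightmost at 19.
Optimal location = (1 + 19)/2 = 10; maximum distance = (19 − 1)/2 = 9.

location 10, max distance 9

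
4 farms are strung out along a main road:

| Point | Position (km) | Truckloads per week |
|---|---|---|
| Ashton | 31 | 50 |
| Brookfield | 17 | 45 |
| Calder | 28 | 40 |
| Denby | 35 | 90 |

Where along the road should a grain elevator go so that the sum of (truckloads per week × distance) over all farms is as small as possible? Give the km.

x = 31

For a sum of weighted absolute distances on a line, the optimum is the weighted median (not the mean). Total weight W = 225; half-weight = 112.5.
Sort by position and accumulate weight:
  km 17 (Brookfield, w=45) → cum 45
  km 28 (Calder, w=40) → cum 85
  km 31 (Ashton, w=50) → cum 135  ≥ 112.5 → median here
  km 35 (Denby, w=90) → cum 225
Optimal location: km 31.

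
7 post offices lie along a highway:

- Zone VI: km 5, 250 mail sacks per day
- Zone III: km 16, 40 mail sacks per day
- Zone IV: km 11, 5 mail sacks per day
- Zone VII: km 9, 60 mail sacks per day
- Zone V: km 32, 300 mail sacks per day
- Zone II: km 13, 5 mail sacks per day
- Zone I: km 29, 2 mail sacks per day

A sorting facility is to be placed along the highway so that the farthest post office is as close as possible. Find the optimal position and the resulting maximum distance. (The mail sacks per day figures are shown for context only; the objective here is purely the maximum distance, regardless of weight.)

location 18.5, max distance 13.5

The 1-center on a line is the midpoint of the two extreme points: leftmost at 5, rightmost at 32.
Optimal location = (5 + 32)/2 = 18.5; maximum distance = (32 − 5)/2 = 13.5.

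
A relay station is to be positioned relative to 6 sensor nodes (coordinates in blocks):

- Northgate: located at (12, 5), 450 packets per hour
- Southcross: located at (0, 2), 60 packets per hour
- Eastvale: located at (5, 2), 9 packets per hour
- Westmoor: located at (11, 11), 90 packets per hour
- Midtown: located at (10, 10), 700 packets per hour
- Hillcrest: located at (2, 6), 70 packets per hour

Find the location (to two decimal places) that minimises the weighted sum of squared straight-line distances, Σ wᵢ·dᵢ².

(9.84, 7.83)

The minimiser of Σwᵢ‖p−pᵢ‖² is the weighted centroid p* = (Σwᵢpᵢ)/(Σwᵢ).
Σwᵢ = 1379.
Σwᵢxᵢ = 450·12 + 60·0 + 9·5 + 90·11 + 700·10 + 70·2 = 13575.
Σwᵢyᵢ = 450·5 + 60·2 + 9·2 + 90·11 + 700·10 + 70·6 = 10798.
x* = 13575/1379 = 9.84, y* = 10798/1379 = 7.83.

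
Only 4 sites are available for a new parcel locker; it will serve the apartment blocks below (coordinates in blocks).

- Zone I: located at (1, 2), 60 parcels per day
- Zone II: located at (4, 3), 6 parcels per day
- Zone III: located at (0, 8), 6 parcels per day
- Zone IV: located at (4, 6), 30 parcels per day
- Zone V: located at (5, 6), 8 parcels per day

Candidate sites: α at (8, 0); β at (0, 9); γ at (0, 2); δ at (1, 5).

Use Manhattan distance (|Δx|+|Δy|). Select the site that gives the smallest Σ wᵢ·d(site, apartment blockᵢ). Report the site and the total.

Total weighted distance at each candidate:
  α (8, 0): total = 1050
  β (0, 9): total = 820
  γ (0, 2): total = 438
  δ (1, 5): total = 394
Minimum is at δ with total 394 blocks.

δ, total 394 blocks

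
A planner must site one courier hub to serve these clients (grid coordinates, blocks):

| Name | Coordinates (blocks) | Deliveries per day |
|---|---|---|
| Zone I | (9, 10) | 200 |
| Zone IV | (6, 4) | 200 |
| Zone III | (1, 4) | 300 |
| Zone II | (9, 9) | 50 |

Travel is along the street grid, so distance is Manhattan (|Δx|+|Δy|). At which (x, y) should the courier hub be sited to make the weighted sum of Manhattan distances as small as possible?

Manhattan distance separates: Σwᵢ(|x−xᵢ|+|y−yᵢ|) = Σwᵢ|x−xᵢ| + Σwᵢ|y−yᵢ|, so x and y are optimised independently as 1-D weighted medians.
Total weight W = 750; half = 375.
x-coordinate, sorted with cumulative weight:
  x=1 (Zone III, w=300) cum 300
  x=6 (Zone IV, w=200) cum 500  ← median
  x=9 (Zone I, w=200) cum 700
  x=9 (Zone II, w=50) cum 750
⇒ x* = 6
y-coordinate, sorted with cumulative weight:
  y=4 (Zone IV, w=200) cum 200
  y=4 (Zone III, w=300) cum 500  ← median
  y=9 (Zone II, w=50) cum 550
  y=10 (Zone I, w=200) cum 750
⇒ y* = 4

(6, 4)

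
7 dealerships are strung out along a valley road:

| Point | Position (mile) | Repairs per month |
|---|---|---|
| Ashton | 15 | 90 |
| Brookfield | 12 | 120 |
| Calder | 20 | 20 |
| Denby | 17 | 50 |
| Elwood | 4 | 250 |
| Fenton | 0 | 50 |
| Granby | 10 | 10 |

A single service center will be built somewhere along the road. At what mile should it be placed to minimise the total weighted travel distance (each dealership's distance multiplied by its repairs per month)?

For a sum of weighted absolute distances on a line, the optimum is the weighted median (not the mean). Total weight W = 590; half-weight = 295.
Sort by position and accumulate weight:
  mile 0 (Fenton, w=50) → cum 50
  mile 4 (Elwood, w=250) → cum 300  ≥ 295 → median here
  mile 10 (Granby, w=10) → cum 310
  mile 12 (Brookfield, w=120) → cum 430
  mile 15 (Ashton, w=90) → cum 520
  mile 17 (Denby, w=50) → cum 570
  mile 20 (Calder, w=20) → cum 590
Optimal location: mile 4.

x = 4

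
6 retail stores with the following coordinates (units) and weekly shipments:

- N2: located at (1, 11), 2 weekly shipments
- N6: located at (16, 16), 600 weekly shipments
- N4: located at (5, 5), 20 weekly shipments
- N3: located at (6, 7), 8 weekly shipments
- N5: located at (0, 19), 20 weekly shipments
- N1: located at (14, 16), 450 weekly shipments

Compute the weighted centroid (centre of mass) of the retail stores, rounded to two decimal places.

(14.59, 15.78)

The minimiser of Σwᵢ‖p−pᵢ‖² is the weighted centroid p* = (Σwᵢpᵢ)/(Σwᵢ).
Σwᵢ = 1100.
Σwᵢxᵢ = 2·1 + 600·16 + 20·5 + 8·6 + 20·0 + 450·14 = 16050.
Σwᵢyᵢ = 2·11 + 600·16 + 20·5 + 8·7 + 20·19 + 450·16 = 17358.
x* = 16050/1100 = 14.59, y* = 17358/1100 = 15.78.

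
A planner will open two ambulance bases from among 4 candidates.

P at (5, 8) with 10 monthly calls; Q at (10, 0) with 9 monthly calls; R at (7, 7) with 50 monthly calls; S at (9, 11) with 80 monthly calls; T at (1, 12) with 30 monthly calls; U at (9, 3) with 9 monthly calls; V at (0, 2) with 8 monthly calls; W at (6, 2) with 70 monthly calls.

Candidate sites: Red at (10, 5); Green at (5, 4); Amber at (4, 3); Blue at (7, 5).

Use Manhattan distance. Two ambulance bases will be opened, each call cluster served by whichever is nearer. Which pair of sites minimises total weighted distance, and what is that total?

Evaluate every pair (each demand assigned to the nearer of the two):
  {Amber, Blue}: total = 1508
  {Green, Blue}: total = 1514
  {Red, Blue}: total = 1532
  {Red, Green}: total = 1548
  {Red, Amber}: total = 1552
  {Green, Amber}: total = 1906
Best pair: {Amber, Blue} with total 1508.

{Amber, Blue}, total 1508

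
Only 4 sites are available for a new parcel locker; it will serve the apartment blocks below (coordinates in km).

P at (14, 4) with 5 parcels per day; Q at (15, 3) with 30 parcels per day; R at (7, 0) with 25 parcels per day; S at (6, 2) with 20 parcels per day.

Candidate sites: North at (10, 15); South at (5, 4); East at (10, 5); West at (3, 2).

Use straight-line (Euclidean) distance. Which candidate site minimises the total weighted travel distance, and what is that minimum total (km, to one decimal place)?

East, total 427.9 km

Total weighted distance at each candidate:
  North (10, 15): total = 1103.0
  South (5, 4): total = 503.0
  East (10, 5): total = 427.9
  West (3, 2): total = 589.0
Minimum is at East with total 427.9 km.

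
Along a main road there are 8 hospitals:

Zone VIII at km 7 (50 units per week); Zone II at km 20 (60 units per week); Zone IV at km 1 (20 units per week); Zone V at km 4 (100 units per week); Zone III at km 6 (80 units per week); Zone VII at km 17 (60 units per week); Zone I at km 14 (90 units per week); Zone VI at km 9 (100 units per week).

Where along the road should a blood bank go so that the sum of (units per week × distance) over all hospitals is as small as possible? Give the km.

For a sum of weighted absolute distances on a line, the optimum is the weighted median (not the mean). Total weight W = 560; half-weight = 280.
Sort by position and accumulate weight:
  km 1 (Zone IV, w=20) → cum 20
  km 4 (Zone V, w=100) → cum 120
  km 6 (Zone III, w=80) → cum 200
  km 7 (Zone VIII, w=50) → cum 250
  km 9 (Zone VI, w=100) → cum 350  ≥ 280 → median here
  km 14 (Zone I, w=90) → cum 440
  km 17 (Zone VII, w=60) → cum 500
  km 20 (Zone II, w=60) → cum 560
Optimal location: km 9.

x = 9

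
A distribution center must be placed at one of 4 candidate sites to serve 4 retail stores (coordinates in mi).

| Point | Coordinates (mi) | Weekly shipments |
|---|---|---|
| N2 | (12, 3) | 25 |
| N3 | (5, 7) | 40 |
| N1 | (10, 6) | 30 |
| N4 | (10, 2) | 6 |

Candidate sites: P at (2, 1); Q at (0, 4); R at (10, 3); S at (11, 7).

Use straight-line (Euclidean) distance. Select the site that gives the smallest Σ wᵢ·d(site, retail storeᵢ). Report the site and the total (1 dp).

Total weighted distance at each candidate:
  P (2, 1): total = 854.7
  Q (0, 4): total = 901.4
  R (10, 3): total = 402.1
  S (11, 7): total = 416.1
Minimum is at R with total 402.1 mi.

R, total 402.1 mi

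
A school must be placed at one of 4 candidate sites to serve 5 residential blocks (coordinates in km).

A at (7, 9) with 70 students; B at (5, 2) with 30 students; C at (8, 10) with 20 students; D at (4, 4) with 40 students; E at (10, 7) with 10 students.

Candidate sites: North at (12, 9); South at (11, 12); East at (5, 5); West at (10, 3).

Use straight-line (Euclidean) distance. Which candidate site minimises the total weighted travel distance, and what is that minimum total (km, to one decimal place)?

East, total 630.1 km

Total weighted distance at each candidate:
  North (12, 9): total = 1135.1
  South (11, 12): total = 1248.2
  East (5, 5): total = 630.1
  West (10, 3): total = 1051.5
Minimum is at East with total 630.1 km.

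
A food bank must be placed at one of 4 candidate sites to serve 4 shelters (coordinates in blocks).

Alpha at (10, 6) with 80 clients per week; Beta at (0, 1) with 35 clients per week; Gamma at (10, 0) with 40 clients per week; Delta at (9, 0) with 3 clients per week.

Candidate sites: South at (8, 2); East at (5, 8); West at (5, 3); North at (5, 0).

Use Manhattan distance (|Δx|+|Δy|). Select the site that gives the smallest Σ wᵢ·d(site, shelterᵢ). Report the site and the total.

South, total 964 blocks

Total weighted distance at each candidate:
  South (8, 2): total = 964
  East (5, 8): total = 1536
  West (5, 3): total = 1226
  North (5, 0): total = 1302
Minimum is at South with total 964 blocks.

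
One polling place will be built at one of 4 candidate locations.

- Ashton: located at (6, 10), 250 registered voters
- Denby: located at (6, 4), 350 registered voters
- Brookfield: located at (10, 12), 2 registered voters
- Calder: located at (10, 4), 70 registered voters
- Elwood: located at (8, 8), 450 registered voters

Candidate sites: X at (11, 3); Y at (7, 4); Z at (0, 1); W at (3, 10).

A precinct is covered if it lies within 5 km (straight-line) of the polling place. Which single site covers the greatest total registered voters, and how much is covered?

Coverage radius r = 5 km; a point is covered iff (Δx)²+(Δy)² ≤ 5² = 25.
  X (11, 3): covers {Calder} → 70
  Y (7, 4): covers {Denby, Calder, Elwood} → 870
  Z (0, 1): covers {none} → 0
  W (3, 10): covers {Ashton} → 250
Maximum coverage at Y: 870 registered voters.

Y, covering 870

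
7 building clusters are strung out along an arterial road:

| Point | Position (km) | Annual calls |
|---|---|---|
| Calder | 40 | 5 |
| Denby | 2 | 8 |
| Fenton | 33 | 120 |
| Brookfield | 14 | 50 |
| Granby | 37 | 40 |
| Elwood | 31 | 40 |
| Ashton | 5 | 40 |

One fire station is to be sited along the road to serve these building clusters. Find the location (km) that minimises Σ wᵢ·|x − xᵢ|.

For a sum of weighted absolute distances on a line, the optimum is the weighted median (not the mean). Total weight W = 303; half-weight = 151.5.
Sort by position and accumulate weight:
  km 2 (Denby, w=8) → cum 8
  km 5 (Ashton, w=40) → cum 48
  km 14 (Brookfield, w=50) → cum 98
  km 31 (Elwood, w=40) → cum 138
  km 33 (Fenton, w=120) → cum 258  ≥ 151.5 → median here
  km 37 (Granby, w=40) → cum 298
  km 40 (Calder, w=5) → cum 303
Optimal location: km 33.

x = 33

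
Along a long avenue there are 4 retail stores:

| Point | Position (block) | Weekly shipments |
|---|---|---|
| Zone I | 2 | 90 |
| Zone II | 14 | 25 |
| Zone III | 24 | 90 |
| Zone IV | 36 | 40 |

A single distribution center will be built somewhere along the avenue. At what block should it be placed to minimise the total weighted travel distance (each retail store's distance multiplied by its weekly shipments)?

For a sum of weighted absolute distances on a line, the optimum is the weighted median (not the mean). Total weight W = 245; half-weight = 122.5.
Sort by position and accumulate weight:
  block 2 (Zone I, w=90) → cum 90
  block 14 (Zone II, w=25) → cum 115
  block 24 (Zone III, w=90) → cum 205  ≥ 122.5 → median here
  block 36 (Zone IV, w=40) → cum 245
Optimal location: block 24.

x = 24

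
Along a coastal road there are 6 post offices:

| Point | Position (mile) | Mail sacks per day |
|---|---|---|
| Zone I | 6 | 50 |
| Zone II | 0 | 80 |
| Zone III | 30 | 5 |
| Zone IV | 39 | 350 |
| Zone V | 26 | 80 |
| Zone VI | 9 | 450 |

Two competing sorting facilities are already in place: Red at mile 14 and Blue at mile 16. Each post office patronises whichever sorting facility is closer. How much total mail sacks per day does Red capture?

580

The indifferent point is the midpoint (14+16)/2 = 15; post offices left of it (closer to Red at 14) go to Red, those right go to Blue.
  Zone II at 0 (w=80) → Red
  Zone I at 6 (w=50) → Red
  Zone VI at 9 (w=450) → Red
  Zone V at 26 (w=80) → Blue
  Zone III at 30 (w=5) → Blue
  Zone IV at 39 (w=350) → Blue
Red captures 580; Blue captures 435.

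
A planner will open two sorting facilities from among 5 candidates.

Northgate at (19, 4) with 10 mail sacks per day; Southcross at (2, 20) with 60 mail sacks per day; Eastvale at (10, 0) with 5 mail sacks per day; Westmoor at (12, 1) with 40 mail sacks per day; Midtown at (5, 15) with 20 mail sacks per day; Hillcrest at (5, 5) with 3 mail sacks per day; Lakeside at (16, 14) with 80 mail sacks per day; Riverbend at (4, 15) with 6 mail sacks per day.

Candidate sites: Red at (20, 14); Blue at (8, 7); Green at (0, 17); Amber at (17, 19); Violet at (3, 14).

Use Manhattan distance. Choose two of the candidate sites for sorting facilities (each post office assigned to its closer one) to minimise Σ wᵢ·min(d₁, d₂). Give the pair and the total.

Evaluate every pair (each demand assigned to the nearer of the two):
  {Red, Violet}: total = 1900
  {Red, Green}: total = 1917
  {Blue, Violet}: total = 2132
  {Amber, Violet}: total = 2160
  {Green, Amber}: total = 2227
  {Blue, Green}: total = 2276
  {Red, Blue}: total = 2322
  {Blue, Amber}: total = 2332
  {Green, Violet}: total = 2690
  {Red, Amber}: total = 2844
Best pair: {Red, Violet} with total 1900.

{Red, Violet}, total 1900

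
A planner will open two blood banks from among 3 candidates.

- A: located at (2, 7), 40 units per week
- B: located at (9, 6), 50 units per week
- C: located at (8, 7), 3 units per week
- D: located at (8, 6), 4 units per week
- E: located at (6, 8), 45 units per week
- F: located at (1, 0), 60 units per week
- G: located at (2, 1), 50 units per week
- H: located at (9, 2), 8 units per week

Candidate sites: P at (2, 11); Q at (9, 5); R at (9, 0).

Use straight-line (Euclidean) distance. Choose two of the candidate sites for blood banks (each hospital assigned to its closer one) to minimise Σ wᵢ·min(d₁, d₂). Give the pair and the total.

Evaluate every pair (each demand assigned to the nearer of the two):
  {Q, R}: total = 1394.0
  {P, Q}: total = 1406.4
  {P, R}: total = 1580.1
Best pair: {Q, R} with total 1394.0.

{Q, R}, total 1394.0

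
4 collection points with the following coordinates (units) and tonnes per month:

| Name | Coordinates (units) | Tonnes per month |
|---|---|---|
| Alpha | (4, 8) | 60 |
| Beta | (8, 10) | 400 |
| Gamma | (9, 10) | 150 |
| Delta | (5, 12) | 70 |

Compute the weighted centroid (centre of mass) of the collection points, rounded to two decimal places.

(7.56, 10.03)

The minimiser of Σwᵢ‖p−pᵢ‖² is the weighted centroid p* = (Σwᵢpᵢ)/(Σwᵢ).
Σwᵢ = 680.
Σwᵢxᵢ = 60·4 + 400·8 + 150·9 + 70·5 = 5140.
Σwᵢyᵢ = 60·8 + 400·10 + 150·10 + 70·12 = 6820.
x* = 5140/680 = 7.56, y* = 6820/680 = 10.03.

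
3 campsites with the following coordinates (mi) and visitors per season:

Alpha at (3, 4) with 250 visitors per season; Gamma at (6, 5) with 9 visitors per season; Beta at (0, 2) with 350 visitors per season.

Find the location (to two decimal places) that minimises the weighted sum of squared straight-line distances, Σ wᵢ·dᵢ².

The minimiser of Σwᵢ‖p−pᵢ‖² is the weighted centroid p* = (Σwᵢpᵢ)/(Σwᵢ).
Σwᵢ = 609.
Σwᵢxᵢ = 250·3 + 9·6 + 350·0 = 804.
Σwᵢyᵢ = 250·4 + 9·5 + 350·2 = 1745.
x* = 804/609 = 1.32, y* = 1745/609 = 2.87.

(1.32, 2.87)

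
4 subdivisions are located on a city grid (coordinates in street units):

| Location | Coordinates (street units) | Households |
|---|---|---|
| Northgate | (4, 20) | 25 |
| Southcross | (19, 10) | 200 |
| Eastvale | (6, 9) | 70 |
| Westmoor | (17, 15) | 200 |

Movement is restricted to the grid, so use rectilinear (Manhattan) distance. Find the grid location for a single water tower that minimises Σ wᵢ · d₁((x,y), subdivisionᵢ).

Manhattan distance separates: Σwᵢ(|x−xᵢ|+|y−yᵢ|) = Σwᵢ|x−xᵢ| + Σwᵢ|y−yᵢ|, so x and y are optimised independently as 1-D weighted medians.
Total weight W = 495; half = 247.5.
x-coordinate, sorted with cumulative weight:
  x=4 (Northgate, w=25) cum 25
  x=6 (Eastvale, w=70) cum 95
  x=17 (Westmoor, w=200) cum 295  ← median
  x=19 (Southcross, w=200) cum 495
⇒ x* = 17
y-coordinate, sorted with cumulative weight:
  y=9 (Eastvale, w=70) cum 70
  y=10 (Southcross, w=200) cum 270  ← median
  y=15 (Westmoor, w=200) cum 470
  y=20 (Northgate, w=25) cum 495
⇒ y* = 10

(17, 10)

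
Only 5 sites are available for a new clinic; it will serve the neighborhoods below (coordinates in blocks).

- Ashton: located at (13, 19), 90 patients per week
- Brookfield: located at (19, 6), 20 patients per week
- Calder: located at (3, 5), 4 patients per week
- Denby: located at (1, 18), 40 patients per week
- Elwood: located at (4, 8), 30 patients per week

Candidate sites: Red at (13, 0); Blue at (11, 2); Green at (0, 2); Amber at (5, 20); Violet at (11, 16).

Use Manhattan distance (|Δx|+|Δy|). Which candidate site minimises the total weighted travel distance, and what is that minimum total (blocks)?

Total weighted distance at each candidate:
  Red (13, 0): total = 3720
  Blue (11, 2): total = 3424
  Green (0, 2): total = 4164
  Amber (5, 20): total = 2068
  Violet (11, 16): total = 1816
Minimum is at Violet with total 1816 blocks.

Violet, total 1816 blocks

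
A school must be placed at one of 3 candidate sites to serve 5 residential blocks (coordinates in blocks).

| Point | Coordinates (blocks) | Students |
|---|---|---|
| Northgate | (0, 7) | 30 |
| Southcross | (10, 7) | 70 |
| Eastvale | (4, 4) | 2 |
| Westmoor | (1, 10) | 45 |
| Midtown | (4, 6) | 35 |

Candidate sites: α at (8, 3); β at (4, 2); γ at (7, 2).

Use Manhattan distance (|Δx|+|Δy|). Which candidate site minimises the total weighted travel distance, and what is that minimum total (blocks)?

α, total 1665 blocks

Total weighted distance at each candidate:
  α (8, 3): total = 1665
  β (4, 2): total = 1679
  γ (7, 2): total = 1805
Minimum is at α with total 1665 blocks.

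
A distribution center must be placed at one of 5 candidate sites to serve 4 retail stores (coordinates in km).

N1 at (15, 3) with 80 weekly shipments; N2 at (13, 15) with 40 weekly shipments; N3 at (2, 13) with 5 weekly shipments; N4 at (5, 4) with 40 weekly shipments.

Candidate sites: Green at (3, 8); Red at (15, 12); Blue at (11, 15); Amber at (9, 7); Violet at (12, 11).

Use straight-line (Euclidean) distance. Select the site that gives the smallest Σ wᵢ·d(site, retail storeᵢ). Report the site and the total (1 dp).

Amber, total 1180.8 km

Total weighted distance at each candidate:
  Green (3, 8): total = 1732.6
  Red (15, 12): total = 1441.7
  Blue (11, 15): total = 1639.2
  Amber (9, 7): total = 1180.8
  Violet (12, 11): total = 1295.4
Minimum is at Amber with total 1180.8 km.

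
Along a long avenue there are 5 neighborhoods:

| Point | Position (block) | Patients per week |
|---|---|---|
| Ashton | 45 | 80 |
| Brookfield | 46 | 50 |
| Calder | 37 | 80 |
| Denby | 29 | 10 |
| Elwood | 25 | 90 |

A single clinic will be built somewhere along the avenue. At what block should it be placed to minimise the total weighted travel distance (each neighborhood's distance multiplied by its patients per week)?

x = 37

For a sum of weighted absolute distances on a line, the optimum is the weighted median (not the mean). Total weight W = 310; half-weight = 155.
Sort by position and accumulate weight:
  block 25 (Elwood, w=90) → cum 90
  block 29 (Denby, w=10) → cum 100
  block 37 (Calder, w=80) → cum 180  ≥ 155 → median here
  block 45 (Ashton, w=80) → cum 260
  block 46 (Brookfield, w=50) → cum 310
Optimal location: block 37.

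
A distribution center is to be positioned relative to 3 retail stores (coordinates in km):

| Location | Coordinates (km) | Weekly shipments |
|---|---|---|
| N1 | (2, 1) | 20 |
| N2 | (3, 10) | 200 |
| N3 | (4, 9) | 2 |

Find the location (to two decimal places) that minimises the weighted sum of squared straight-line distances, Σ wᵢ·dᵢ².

(2.92, 9.18)

The minimiser of Σwᵢ‖p−pᵢ‖² is the weighted centroid p* = (Σwᵢpᵢ)/(Σwᵢ).
Σwᵢ = 222.
Σwᵢxᵢ = 20·2 + 200·3 + 2·4 = 648.
Σwᵢyᵢ = 20·1 + 200·10 + 2·9 = 2038.
x* = 648/222 = 2.92, y* = 2038/222 = 9.18.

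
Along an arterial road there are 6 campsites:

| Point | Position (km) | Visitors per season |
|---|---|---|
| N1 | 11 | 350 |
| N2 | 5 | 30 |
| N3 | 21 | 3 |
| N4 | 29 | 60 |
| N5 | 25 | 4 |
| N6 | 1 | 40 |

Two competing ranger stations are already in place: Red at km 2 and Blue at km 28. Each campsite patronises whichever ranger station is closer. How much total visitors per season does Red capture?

420

The indifferent point is the midpoint (2+28)/2 = 15; campsites left of it (closer to Red at 2) go to Red, those right go to Blue.
  N6 at 1 (w=40) → Red
  N2 at 5 (w=30) → Red
  N1 at 11 (w=350) → Red
  N3 at 21 (w=3) → Blue
  N5 at 25 (w=4) → Blue
  N4 at 29 (w=60) → Blue
Red captures 420; Blue captures 67.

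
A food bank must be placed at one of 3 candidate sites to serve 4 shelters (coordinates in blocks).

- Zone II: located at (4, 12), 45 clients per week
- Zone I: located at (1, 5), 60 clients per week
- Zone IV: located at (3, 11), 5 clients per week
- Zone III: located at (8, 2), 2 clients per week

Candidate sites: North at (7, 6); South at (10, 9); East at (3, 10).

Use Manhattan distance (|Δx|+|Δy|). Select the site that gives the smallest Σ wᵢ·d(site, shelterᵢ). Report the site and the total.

Total weighted distance at each candidate:
  North (7, 6): total = 880
  South (10, 9): total = 1248
  East (3, 10): total = 586
Minimum is at East with total 586 blocks.

East, total 586 blocks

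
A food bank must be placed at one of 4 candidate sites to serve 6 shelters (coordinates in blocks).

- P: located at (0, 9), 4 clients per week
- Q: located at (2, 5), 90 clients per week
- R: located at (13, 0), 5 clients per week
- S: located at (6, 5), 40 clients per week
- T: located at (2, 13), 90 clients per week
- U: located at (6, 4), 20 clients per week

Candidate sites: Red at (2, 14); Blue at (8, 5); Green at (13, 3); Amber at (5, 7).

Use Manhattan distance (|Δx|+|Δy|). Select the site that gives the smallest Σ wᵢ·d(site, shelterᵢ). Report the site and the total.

Amber, total 1563 blocks

Total weighted distance at each candidate:
  Red (2, 14): total = 1853
  Blue (8, 5): total = 2038
  Green (13, 3): total = 3671
  Amber (5, 7): total = 1563
Minimum is at Amber with total 1563 blocks.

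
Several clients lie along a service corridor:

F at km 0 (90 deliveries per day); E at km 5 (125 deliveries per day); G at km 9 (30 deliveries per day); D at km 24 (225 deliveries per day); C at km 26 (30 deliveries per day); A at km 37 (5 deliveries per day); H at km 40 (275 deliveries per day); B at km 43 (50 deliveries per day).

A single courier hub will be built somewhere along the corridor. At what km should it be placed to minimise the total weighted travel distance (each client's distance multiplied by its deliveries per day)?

x = 24

For a sum of weighted absolute distances on a line, the optimum is the weighted median (not the mean). Total weight W = 830; half-weight = 415.
Sort by position and accumulate weight:
  km 0 (F, w=90) → cum 90
  km 5 (E, w=125) → cum 215
  km 9 (G, w=30) → cum 245
  km 24 (D, w=225) → cum 470  ≥ 415 → median here
  km 26 (C, w=30) → cum 500
  km 37 (A, w=5) → cum 505
  km 40 (H, w=275) → cum 780
  km 43 (B, w=50) → cum 830
Optimal location: km 24.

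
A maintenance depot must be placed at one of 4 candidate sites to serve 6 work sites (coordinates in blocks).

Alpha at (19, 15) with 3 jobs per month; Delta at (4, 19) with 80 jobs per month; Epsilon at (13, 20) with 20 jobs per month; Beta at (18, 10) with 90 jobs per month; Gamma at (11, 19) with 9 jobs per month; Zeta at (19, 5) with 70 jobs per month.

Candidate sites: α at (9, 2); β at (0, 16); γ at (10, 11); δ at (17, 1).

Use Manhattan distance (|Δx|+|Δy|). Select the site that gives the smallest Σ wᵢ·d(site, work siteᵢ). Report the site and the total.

γ, total 3340 blocks

Total weighted distance at each candidate:
  α (9, 2): total = 4880
  β (0, 16): total = 5346
  γ (10, 11): total = 3340
  δ (17, 1): total = 4524
Minimum is at γ with total 3340 blocks.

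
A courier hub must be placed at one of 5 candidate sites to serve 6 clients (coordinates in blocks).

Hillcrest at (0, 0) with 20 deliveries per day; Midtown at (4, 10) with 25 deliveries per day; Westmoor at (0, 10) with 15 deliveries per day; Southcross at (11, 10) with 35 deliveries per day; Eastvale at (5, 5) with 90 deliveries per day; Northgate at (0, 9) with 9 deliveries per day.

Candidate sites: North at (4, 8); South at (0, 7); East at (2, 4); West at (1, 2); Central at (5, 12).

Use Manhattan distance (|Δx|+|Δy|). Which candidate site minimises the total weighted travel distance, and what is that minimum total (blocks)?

Total weighted distance at each candidate:
  North (4, 8): total = 1100
  South (0, 7): total = 1498
  East (2, 4): total = 1388
  West (1, 2): total = 1802
  Central (5, 12): total = 1502
Minimum is at North with total 1100 blocks.

North, total 1100 blocks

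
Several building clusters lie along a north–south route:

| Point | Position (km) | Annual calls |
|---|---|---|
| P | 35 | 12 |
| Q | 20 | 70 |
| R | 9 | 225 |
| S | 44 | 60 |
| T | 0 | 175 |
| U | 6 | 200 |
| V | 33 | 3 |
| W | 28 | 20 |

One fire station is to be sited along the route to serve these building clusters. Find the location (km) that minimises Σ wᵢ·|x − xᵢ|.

For a sum of weighted absolute distances on a line, the optimum is the weighted median (not the mean). Total weight W = 765; half-weight = 382.5.
Sort by position and accumulate weight:
  km 0 (T, w=175) → cum 175
  km 6 (U, w=200) → cum 375
  km 9 (R, w=225) → cum 600  ≥ 382.5 → median here
  km 20 (Q, w=70) → cum 670
  km 28 (W, w=20) → cum 690
  km 33 (V, w=3) → cum 693
  km 35 (P, w=12) → cum 705
  km 44 (S, w=60) → cum 765
Optimal location: km 9.

x = 9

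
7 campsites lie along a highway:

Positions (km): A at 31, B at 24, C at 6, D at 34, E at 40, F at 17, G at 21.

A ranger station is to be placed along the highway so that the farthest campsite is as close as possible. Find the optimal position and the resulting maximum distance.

location 23, max distance 17

The 1-center on a line is the midpoint of the two extreme points: leftmost at 6, rightmost at 40.
Optimal location = (6 + 40)/2 = 23; maximum distance = (40 − 6)/2 = 17.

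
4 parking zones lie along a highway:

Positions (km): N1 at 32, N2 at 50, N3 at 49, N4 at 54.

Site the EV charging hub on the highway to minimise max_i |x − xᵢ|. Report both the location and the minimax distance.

location 43, max distance 11

The 1-center on a line is the midpoint of the two extreme points: leftmost at 32, rightmost at 54.
Optimal location = (32 + 54)/2 = 43; maximum distance = (54 − 32)/2 = 11.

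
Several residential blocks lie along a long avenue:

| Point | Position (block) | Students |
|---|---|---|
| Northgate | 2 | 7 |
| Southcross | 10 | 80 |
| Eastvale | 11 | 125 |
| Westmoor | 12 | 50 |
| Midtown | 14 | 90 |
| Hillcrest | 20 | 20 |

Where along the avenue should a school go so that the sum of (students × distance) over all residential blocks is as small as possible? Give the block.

For a sum of weighted absolute distances on a line, the optimum is the weighted median (not the mean). Total weight W = 372; half-weight = 186.
Sort by position and accumulate weight:
  block 2 (Northgate, w=7) → cum 7
  block 10 (Southcross, w=80) → cum 87
  block 11 (Eastvale, w=125) → cum 212  ≥ 186 → median here
  block 12 (Westmoor, w=50) → cum 262
  block 14 (Midtown, w=90) → cum 352
  block 20 (Hillcrest, w=20) → cum 372
Optimal location: block 11.

x = 11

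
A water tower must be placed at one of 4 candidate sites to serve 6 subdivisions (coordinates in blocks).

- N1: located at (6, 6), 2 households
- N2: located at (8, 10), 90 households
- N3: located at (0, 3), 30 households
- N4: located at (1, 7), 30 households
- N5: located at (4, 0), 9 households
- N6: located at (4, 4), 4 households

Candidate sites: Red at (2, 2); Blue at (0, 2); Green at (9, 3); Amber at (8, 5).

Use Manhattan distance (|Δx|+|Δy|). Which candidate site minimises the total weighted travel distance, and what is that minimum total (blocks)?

Amber, total 1127 blocks

Total weighted distance at each candidate:
  Red (2, 2): total = 1598
  Blue (0, 2): total = 1748
  Green (9, 3): total = 1458
  Amber (8, 5): total = 1127
Minimum is at Amber with total 1127 blocks.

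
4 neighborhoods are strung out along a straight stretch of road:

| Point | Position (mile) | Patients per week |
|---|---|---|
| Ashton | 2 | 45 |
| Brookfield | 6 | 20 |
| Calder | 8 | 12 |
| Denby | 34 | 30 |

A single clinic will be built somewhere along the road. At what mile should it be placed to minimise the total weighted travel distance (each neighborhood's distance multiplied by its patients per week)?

For a sum of weighted absolute distances on a line, the optimum is the weighted median (not the mean). Total weight W = 107; half-weight = 53.5.
Sort by position and accumulate weight:
  mile 2 (Ashton, w=45) → cum 45
  mile 6 (Brookfield, w=20) → cum 65  ≥ 53.5 → median here
  mile 8 (Calder, w=12) → cum 77
  mile 34 (Denby, w=30) → cum 107
Optimal location: mile 6.

x = 6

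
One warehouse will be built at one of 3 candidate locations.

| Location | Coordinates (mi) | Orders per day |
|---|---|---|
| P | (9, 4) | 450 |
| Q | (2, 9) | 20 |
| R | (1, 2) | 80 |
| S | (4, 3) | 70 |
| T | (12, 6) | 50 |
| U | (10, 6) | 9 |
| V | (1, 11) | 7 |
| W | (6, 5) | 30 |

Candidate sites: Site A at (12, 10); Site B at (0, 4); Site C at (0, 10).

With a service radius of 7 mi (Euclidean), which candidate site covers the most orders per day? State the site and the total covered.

Coverage radius r = 7 mi; a point is covered iff (Δx)²+(Δy)² ≤ 7² = 49.
  Site A (12, 10): covers {P, T, U} → 509
  Site B (0, 4): covers {Q, R, S, W} → 200
  Site C (0, 10): covers {Q, V} → 27
Maximum coverage at Site A: 509 orders per day.

Site A, covering 509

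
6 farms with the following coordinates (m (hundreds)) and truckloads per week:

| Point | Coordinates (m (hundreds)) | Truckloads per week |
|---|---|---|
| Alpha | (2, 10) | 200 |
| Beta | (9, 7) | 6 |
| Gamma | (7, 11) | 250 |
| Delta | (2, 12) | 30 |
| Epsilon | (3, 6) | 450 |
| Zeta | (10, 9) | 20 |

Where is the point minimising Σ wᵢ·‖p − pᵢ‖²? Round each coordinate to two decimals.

(3.99, 8.40)

The minimiser of Σwᵢ‖p−pᵢ‖² is the weighted centroid p* = (Σwᵢpᵢ)/(Σwᵢ).
Σwᵢ = 956.
Σwᵢxᵢ = 200·2 + 6·9 + 250·7 + 30·2 + 450·3 + 20·10 = 3814.
Σwᵢyᵢ = 200·10 + 6·7 + 250·11 + 30·12 + 450·6 + 20·9 = 8032.
x* = 3814/956 = 3.99, y* = 8032/956 = 8.40.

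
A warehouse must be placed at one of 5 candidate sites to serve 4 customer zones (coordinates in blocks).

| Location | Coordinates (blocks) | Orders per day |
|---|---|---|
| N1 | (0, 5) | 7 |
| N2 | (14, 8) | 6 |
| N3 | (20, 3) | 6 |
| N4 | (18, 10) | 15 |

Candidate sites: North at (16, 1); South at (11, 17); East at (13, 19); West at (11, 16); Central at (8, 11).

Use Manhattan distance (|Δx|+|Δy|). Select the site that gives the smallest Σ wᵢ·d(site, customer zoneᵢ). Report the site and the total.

North, total 395 blocks

Total weighted distance at each candidate:
  North (16, 1): total = 395
  South (11, 17): total = 581
  East (13, 19): total = 609
  West (11, 16): total = 547
  Central (8, 11): total = 437
Minimum is at North with total 395 blocks.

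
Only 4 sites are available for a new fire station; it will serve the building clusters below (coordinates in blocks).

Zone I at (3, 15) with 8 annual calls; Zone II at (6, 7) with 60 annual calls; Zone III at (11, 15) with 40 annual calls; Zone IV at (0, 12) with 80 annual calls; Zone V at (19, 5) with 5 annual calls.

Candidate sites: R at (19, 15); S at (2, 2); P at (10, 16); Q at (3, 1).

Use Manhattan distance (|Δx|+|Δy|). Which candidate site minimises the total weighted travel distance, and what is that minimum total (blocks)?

P, total 2144 blocks

Total weighted distance at each candidate:
  R (19, 15): total = 3518
  S (2, 2): total = 2592
  P (10, 16): total = 2144
  Q (3, 1): total = 2752
Minimum is at P with total 2144 blocks.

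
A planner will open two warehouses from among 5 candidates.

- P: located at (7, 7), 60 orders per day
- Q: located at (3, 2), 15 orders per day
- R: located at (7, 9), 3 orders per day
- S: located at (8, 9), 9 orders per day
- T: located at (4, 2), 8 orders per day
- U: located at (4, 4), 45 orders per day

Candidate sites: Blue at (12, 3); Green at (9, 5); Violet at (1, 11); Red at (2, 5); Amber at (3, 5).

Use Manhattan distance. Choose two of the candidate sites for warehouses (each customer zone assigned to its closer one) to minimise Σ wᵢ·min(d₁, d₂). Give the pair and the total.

{Green, Amber}, total 470

Evaluate every pair (each demand assigned to the nearer of the two):
  {Green, Amber}: total = 470
  {Green, Red}: total = 538
  {Blue, Amber}: total = 632
  {Violet, Amber}: total = 632
  {Red, Amber}: total = 632
  {Violet, Red}: total = 760
  {Blue, Green}: total = 772
  {Blue, Red}: total = 772
  {Green, Violet}: total = 772
  {Blue, Violet}: total = 1272
Best pair: {Green, Amber} with total 470.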